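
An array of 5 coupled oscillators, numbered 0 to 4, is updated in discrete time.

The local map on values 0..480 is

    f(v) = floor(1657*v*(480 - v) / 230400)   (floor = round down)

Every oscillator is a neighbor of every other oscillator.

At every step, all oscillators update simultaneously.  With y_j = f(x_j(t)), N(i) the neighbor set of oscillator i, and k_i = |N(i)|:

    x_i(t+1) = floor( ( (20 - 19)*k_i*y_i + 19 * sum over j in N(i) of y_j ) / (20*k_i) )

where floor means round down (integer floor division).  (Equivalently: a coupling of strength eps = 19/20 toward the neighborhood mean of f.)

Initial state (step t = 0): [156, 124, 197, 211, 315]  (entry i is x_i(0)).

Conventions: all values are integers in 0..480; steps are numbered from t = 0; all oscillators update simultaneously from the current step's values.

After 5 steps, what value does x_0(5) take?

Simulating step by step:
t=0: [156, 124, 197, 211, 315]
t=1: [373, 382, 366, 365, 372]
t=2: [289, 292, 286, 286, 289]
t=3: [396, 397, 396, 396, 396]
t=4: [238, 238, 238, 238, 238]
t=5: [414, 414, 414, 414, 414]

Answer: x_0(5) = 414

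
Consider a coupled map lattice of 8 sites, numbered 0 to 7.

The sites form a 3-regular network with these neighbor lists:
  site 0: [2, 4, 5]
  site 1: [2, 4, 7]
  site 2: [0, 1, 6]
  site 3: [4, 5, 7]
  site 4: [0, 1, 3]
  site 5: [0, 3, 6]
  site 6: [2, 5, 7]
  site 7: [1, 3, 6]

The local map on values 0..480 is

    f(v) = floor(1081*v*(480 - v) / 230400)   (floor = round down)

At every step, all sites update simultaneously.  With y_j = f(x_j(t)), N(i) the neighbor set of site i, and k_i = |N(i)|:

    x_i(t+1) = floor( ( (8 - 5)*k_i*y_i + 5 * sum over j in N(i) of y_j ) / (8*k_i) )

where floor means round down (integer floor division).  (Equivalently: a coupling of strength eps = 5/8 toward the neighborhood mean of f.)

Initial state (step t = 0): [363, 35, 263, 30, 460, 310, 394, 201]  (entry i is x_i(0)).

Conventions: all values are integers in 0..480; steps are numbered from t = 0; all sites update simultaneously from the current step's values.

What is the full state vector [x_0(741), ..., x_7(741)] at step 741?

Simulating step by step:
t=0: [363, 35, 263, 30, 460, 310, 394, 201]
t=1: [190, 146, 189, 138, 85, 180, 221, 159]
t=2: [235, 221, 253, 218, 206, 250, 256, 239]
t=3: [268, 267, 269, 267, 266, 268, 269, 268]
t=4: [266, 266, 266, 266, 266, 266, 266, 266]
t=5: [267, 267, 267, 267, 267, 267, 267, 267]
t=6: [266, 266, 266, 266, 266, 266, 266, 266]

Answer: [267, 267, 267, 267, 267, 267, 267, 267]
Key observation: The state at step 4, [266, 266, 266, 266, 266, 266, 266, 266], reappears at step 6: the system is in a cycle of period 2 from step 4 on.  Therefore the state at step 741 equals the state at step 4 + ((741 - 4) mod 2) = 5, which is [267, 267, 267, 267, 267, 267, 267, 267].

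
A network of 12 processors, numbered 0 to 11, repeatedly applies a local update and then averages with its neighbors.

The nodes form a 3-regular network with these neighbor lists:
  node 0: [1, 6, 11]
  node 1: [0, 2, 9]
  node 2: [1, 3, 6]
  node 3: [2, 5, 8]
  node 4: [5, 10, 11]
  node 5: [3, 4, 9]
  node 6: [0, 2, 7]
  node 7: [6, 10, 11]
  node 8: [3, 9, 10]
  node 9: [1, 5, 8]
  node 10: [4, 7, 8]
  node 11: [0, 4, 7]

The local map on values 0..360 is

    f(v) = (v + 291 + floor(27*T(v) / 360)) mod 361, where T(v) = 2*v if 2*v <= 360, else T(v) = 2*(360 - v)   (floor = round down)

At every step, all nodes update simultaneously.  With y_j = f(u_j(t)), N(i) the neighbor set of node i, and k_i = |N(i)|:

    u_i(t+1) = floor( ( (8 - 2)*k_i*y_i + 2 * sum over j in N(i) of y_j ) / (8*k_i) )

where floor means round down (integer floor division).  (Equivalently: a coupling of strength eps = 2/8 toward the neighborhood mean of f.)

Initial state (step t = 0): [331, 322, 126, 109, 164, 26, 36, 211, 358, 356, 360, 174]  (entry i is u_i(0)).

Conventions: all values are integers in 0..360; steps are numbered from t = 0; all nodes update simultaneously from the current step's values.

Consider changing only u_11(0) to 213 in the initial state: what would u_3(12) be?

Answer: u_3(12) = 187
Key observation: This trace re-runs the system from the modified initial state.

Derivation:
t=0: [331, 322, 126, 109, 164, 26, 36, 211, 358, 356, 360, 213]
t=1: [261, 244, 109, 98, 153, 278, 290, 187, 268, 286, 264, 169]
t=2: [199, 183, 79, 72, 124, 196, 206, 153, 198, 222, 194, 130]
t=3: [146, 133, 40, 35, 85, 133, 142, 110, 141, 165, 138, 86]
t=4: [89, 107, 294, 290, 36, 101, 110, 59, 113, 110, 80, 36]
t=5: [60, 66, 203, 200, 282, 86, 93, 302, 69, 55, 78, 309]
t=6: [293, 76, 133, 131, 191, 81, 90, 205, 50, 269, 53, 253]
t=7: [195, 56, 72, 97, 157, 53, 64, 167, 314, 191, 317, 194]
t=8: [153, 291, 42, 81, 145, 288, 25, 125, 224, 189, 229, 142]
t=9: [132, 222, 302, 79, 113, 192, 282, 103, 159, 160, 162, 92]
t=10: [96, 165, 214, 56, 69, 126, 198, 67, 104, 121, 105, 41]
t=11: [80, 112, 175, 290, 45, 91, 131, 50, 76, 71, 42, 258]
t=12: [44, 57, 128, 187, 304, 74, 101, 312, 61, 17, 313, 211]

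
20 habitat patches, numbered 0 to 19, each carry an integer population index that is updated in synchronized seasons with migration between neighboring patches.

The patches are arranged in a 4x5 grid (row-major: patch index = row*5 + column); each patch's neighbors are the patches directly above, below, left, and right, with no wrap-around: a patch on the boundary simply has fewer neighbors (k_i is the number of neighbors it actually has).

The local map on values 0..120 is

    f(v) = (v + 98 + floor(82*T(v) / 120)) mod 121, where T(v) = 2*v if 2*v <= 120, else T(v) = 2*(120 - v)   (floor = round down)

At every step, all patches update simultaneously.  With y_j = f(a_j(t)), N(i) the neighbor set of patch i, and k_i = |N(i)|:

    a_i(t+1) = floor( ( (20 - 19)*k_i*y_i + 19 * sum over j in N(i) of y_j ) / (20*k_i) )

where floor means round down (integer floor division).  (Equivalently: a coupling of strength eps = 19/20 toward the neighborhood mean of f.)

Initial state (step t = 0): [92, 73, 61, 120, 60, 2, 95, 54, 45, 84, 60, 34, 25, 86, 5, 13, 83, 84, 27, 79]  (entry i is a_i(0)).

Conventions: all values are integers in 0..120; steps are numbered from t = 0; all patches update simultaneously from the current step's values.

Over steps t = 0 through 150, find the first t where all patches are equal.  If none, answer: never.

Simulating step by step:
t=0: [92, 73, 61, 120, 60, 2, 95, 54, 45, 84, 60, 34, 25, 86, 5, 13, 83, 84, 27, 79]  (not all equal)
t=1: [107, 110, 105, 106, 104, 110, 94, 86, 103, 103, 58, 90, 92, 69, 110, 109, 60, 64, 106, 76]  (not all equal)
t=2: [100, 102, 103, 102, 102, 106, 104, 104, 107, 101, 103, 111, 111, 103, 109, 115, 109, 109, 114, 101]  (not all equal)
t=3: [102, 103, 102, 102, 103, 102, 101, 101, 102, 101, 100, 101, 101, 100, 102, 101, 99, 100, 102, 100]  (not all equal)
t=4: [103, 103, 103, 103, 103, 103, 103, 103, 103, 103, 103, 103, 103, 103, 103, 103, 103, 103, 103, 103]  (all equal)

Answer: 4
Key observation: Synchronization is absorbing here: once all patches are equal they stay equal, and step 4 is the first all-equal step.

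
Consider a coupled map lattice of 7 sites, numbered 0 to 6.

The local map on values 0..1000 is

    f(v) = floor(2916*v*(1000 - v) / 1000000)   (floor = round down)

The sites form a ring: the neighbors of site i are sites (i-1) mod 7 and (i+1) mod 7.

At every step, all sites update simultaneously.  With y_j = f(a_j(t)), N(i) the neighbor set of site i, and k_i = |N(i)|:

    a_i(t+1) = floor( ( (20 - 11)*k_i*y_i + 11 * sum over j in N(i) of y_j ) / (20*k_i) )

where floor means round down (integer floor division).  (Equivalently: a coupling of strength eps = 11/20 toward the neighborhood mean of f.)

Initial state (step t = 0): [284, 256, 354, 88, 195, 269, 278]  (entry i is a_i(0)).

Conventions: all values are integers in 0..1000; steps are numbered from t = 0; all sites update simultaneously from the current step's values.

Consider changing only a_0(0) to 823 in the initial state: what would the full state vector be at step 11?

Answer: [630, 630, 630, 630, 630, 630, 630]
Key observation: This trace re-runs the system from the modified initial state.

Derivation:
t=0: [823, 256, 354, 88, 195, 269, 278]
t=1: [504, 549, 516, 414, 427, 544, 537]
t=2: [725, 724, 720, 714, 714, 720, 725]
t=3: [581, 583, 587, 592, 592, 587, 582]
t=4: [708, 707, 706, 704, 704, 706, 708]
t=5: [602, 603, 605, 606, 606, 604, 602]
t=6: [698, 697, 696, 696, 696, 697, 697]
t=7: [614, 615, 615, 616, 615, 615, 614]
t=8: [690, 690, 689, 689, 689, 690, 690]
t=9: [623, 623, 623, 624, 623, 623, 623]
t=10: [684, 684, 684, 684, 684, 684, 684]
t=11: [630, 630, 630, 630, 630, 630, 630]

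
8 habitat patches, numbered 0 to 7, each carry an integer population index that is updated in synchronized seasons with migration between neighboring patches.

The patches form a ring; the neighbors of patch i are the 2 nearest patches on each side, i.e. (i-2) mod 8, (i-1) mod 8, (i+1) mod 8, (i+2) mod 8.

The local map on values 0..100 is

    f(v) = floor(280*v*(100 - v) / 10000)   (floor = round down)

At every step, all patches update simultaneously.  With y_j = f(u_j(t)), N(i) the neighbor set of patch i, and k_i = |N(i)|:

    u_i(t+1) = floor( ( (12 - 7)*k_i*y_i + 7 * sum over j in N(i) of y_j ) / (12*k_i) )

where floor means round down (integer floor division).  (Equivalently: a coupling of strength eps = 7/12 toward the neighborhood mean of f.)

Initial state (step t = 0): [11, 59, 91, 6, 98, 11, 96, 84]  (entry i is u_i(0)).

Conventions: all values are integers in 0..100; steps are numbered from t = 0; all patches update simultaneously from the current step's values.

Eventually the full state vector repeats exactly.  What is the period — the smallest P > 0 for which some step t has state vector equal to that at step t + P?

Simulating step by step:
t=0: [11, 59, 91, 6, 98, 11, 96, 84]
t=1: [31, 42, 25, 23, 12, 21, 18, 34]
t=2: [57, 60, 51, 48, 39, 45, 45, 57]
t=3: [68, 67, 68, 68, 67, 68, 68, 68]
t=4: [60, 60, 60, 60, 60, 60, 60, 60]
t=5: [67, 67, 67, 67, 67, 67, 67, 67]
t=6: [61, 61, 61, 61, 61, 61, 61, 61]
t=7: [66, 66, 66, 66, 66, 66, 66, 66]
t=8: [62, 62, 62, 62, 62, 62, 62, 62]
t=9: [65, 65, 65, 65, 65, 65, 65, 65]
t=10: [63, 63, 63, 63, 63, 63, 63, 63]
t=11: [65, 65, 65, 65, 65, 65, 65, 65]

Answer: 2
Key observation: The state at step 9, [65, 65, 65, 65, 65, 65, 65, 65], reappears at step 11 — and no state repeats earlier — so the cycle the system enters has period 2.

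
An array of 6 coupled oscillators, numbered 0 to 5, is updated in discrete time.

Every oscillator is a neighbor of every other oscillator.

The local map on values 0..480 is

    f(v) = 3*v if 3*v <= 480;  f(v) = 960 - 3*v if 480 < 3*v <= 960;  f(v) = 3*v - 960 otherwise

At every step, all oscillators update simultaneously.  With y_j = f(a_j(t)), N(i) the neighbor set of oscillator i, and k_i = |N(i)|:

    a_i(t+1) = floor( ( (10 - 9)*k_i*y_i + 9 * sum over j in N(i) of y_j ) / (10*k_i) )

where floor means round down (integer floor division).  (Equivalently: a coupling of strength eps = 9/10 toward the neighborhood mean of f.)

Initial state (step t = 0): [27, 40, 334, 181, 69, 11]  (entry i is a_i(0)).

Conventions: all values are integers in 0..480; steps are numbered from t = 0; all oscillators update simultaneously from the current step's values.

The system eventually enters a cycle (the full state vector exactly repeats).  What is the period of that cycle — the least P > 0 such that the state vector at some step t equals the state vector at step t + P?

Answer: 8
Key observation: The state at step 5, [390, 390, 390, 390, 390, 390], reappears at step 13 — and no state repeats earlier — so the cycle the system enters has period 8.

Derivation:
t=0: [27, 40, 334, 181, 69, 11]
t=1: [155, 152, 158, 128, 145, 159]
t=2: [447, 447, 446, 453, 449, 446]
t=3: [384, 384, 384, 382, 383, 384]
t=4: [190, 190, 190, 190, 190, 190]
t=5: [390, 390, 390, 390, 390, 390]
t=6: [210, 210, 210, 210, 210, 210]
t=7: [330, 330, 330, 330, 330, 330]
t=8: [30, 30, 30, 30, 30, 30]
t=9: [90, 90, 90, 90, 90, 90]
t=10: [270, 270, 270, 270, 270, 270]
t=11: [150, 150, 150, 150, 150, 150]
t=12: [450, 450, 450, 450, 450, 450]
t=13: [390, 390, 390, 390, 390, 390]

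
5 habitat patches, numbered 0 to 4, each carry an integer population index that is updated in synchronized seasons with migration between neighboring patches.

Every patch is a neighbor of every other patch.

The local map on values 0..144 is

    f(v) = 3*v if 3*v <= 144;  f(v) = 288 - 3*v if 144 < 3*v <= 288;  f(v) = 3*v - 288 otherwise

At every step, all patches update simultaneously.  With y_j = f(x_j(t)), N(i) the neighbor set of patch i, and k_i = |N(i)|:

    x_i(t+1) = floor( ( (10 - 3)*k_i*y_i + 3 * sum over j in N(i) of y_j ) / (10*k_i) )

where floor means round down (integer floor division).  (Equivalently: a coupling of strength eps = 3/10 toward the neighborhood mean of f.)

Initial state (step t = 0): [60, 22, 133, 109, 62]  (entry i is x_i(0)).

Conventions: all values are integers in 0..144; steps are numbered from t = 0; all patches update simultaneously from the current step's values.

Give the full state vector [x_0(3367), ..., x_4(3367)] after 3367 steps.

Simulating step by step:
t=0: [60, 22, 133, 109, 62]
t=1: [99, 73, 101, 56, 95]
t=2: [21, 59, 25, 91, 18]
t=3: [63, 93, 70, 33, 57]
t=4: [92, 35, 78, 92, 103]
t=5: [22, 80, 49, 22, 28]
t=6: [71, 60, 118, 71, 82]
t=7: [74, 94, 68, 74, 53]
t=8: [67, 30, 78, 67, 106]
t=9: [80, 82, 59, 80, 44]
t=10: [58, 54, 97, 58, 111]
t=11: [101, 108, 32, 101, 58]
t=12: [30, 43, 80, 30, 91]
t=13: [84, 108, 57, 84, 37]
t=14: [47, 47, 98, 47, 94]
t=15: [120, 120, 36, 120, 36]
t=16: [77, 77, 99, 77, 99]
t=17: [49, 49, 19, 49, 19]
t=18: [128, 128, 75, 128, 75]
t=19: [91, 91, 70, 91, 70]
t=20: [24, 24, 63, 24, 63]
t=21: [76, 76, 92, 76, 92]
t=22: [52, 52, 22, 52, 22]
t=23: [122, 122, 80, 122, 80]
t=24: [73, 73, 54, 73, 54]
t=25: [77, 77, 113, 77, 113]
t=26: [56, 56, 52, 56, 52]
t=27: [121, 121, 129, 121, 129]
t=28: [78, 78, 93, 78, 93]
t=29: [47, 47, 19, 47, 19]
t=30: [128, 128, 75, 128, 75]

Answer: [91, 91, 70, 91, 70]
Key observation: The state at step 18, [128, 128, 75, 128, 75], reappears at step 30: the system is in a cycle of period 12 from step 18 on.  Therefore the state at step 3367 equals the state at step 18 + ((3367 - 18) mod 12) = 19, which is [91, 91, 70, 91, 70].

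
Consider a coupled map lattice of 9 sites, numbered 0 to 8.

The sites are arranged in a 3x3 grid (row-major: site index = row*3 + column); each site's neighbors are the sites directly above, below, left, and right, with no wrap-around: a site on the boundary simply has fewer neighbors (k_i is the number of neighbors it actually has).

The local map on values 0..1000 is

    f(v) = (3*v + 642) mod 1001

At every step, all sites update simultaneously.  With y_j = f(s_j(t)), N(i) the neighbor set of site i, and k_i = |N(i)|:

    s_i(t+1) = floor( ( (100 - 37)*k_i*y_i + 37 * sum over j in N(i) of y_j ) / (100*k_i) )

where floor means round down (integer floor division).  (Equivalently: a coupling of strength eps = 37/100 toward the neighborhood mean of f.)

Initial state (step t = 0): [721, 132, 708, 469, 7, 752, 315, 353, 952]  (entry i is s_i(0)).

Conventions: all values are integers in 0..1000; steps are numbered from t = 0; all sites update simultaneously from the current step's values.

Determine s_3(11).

Simulating step by step:
t=0: [721, 132, 708, 469, 7, 752, 315, 353, 952]
t=1: [521, 298, 653, 282, 573, 801, 507, 656, 607]
t=2: [316, 480, 484, 395, 380, 201, 304, 504, 410]
t=3: [538, 230, 117, 757, 612, 368, 529, 367, 621]
t=4: [389, 421, 824, 691, 552, 712, 448, 616, 591]
t=5: [808, 719, 380, 706, 452, 590, 842, 516, 494]
t=6: [327, 729, 715, 628, 827, 492, 278, 276, 187]
t=7: [641, 709, 669, 480, 254, 209, 482, 393, 235]
t=8: [511, 682, 599, 180, 432, 341, 220, 619, 419]
t=9: [269, 622, 525, 288, 777, 698, 315, 576, 780]
t=10: [469, 520, 364, 565, 807, 729, 530, 544, 821]
t=11: [128, 229, 651, 252, 188, 631, 257, 219, 267]

Answer: s_3(11) = 252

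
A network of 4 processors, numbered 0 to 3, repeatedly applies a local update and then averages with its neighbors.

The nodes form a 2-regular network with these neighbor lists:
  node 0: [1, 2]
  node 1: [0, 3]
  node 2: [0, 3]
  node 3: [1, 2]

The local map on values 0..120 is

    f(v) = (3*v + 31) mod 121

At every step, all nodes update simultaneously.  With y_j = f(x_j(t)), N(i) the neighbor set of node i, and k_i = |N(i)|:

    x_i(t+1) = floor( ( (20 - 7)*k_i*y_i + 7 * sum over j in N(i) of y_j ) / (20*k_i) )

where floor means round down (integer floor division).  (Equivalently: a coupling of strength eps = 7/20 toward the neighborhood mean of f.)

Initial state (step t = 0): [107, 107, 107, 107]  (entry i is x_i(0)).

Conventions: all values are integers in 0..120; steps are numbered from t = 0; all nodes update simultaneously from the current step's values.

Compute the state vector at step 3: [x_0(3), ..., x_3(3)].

Answer: [25, 25, 25, 25]

Derivation:
t=0: [107, 107, 107, 107]
t=1: [110, 110, 110, 110]
t=2: [119, 119, 119, 119]
t=3: [25, 25, 25, 25]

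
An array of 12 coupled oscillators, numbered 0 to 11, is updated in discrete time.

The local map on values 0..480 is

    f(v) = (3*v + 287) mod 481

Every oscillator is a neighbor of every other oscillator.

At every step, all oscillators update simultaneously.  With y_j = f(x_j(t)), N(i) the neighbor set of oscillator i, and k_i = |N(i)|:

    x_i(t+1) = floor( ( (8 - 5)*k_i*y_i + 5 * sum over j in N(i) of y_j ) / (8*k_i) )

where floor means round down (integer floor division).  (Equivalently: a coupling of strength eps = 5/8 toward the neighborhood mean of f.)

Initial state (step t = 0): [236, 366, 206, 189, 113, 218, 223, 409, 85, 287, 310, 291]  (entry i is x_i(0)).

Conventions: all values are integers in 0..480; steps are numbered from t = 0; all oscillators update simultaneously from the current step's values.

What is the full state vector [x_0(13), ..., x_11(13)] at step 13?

Simulating step by step:
t=0: [236, 366, 206, 189, 113, 218, 223, 409, 85, 287, 310, 291]
t=1: [186, 310, 311, 295, 222, 322, 327, 198, 195, 235, 257, 239]
t=2: [292, 258, 259, 243, 327, 269, 274, 304, 301, 186, 207, 190]
t=3: [215, 183, 184, 169, 249, 193, 198, 227, 224, 267, 287, 271]
t=4: [329, 298, 299, 285, 208, 308, 312, 187, 337, 225, 244, 229]
t=5: [249, 219, 220, 207, 287, 229, 233, 267, 257, 150, 168, 154]
t=6: [176, 301, 302, 289, 212, 157, 161, 193, 184, 235, 252, 239]
t=7: [270, 236, 237, 225, 304, 252, 256, 286, 278, 173, 189, 177]
t=8: [156, 123, 124, 113, 188, 138, 142, 171, 163, 216, 231, 220]
t=9: [265, 234, 235, 224, 296, 248, 252, 280, 272, 323, 184, 327]
t=10: [167, 138, 139, 281, 197, 151, 155, 182, 174, 223, 243, 227]
t=11: [271, 243, 244, 227, 300, 256, 260, 285, 278, 325, 191, 175]
t=12: [159, 132, 133, 117, 186, 144, 148, 172, 165, 210, 235, 220]
t=13: [274, 249, 250, 234, 300, 260, 264, 287, 280, 323, 194, 333]

Answer: [274, 249, 250, 234, 300, 260, 264, 287, 280, 323, 194, 333]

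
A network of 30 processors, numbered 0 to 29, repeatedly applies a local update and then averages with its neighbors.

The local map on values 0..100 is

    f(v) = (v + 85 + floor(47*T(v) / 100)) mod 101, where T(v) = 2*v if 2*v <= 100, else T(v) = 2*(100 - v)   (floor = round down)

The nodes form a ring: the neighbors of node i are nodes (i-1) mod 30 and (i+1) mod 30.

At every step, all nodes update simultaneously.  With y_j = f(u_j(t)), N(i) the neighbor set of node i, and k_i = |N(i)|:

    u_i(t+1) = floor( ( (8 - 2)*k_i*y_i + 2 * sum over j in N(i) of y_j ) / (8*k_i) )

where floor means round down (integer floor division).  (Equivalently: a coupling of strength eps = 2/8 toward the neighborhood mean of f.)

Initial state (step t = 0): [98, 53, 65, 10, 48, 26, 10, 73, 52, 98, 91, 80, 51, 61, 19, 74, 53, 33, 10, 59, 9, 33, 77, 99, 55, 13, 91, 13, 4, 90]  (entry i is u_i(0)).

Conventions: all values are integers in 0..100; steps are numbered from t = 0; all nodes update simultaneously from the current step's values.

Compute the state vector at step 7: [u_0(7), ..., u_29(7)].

Simulating step by step:
t=0: [98, 53, 65, 10, 48, 26, 10, 73, 52, 98, 91, 80, 51, 61, 19, 74, 53, 33, 10, 59, 9, 33, 77, 99, 55, 13, 91, 13, 4, 90]
t=1: [82, 81, 71, 22, 62, 35, 16, 72, 81, 82, 82, 82, 81, 73, 35, 74, 77, 46, 18, 61, 16, 46, 77, 82, 72, 27, 64, 28, 80, 84]
t=2: [82, 82, 75, 39, 70, 50, 27, 73, 82, 82, 82, 82, 82, 78, 58, 78, 80, 67, 32, 64, 30, 66, 80, 82, 76, 47, 70, 48, 76, 82]
t=3: [82, 82, 79, 64, 79, 75, 47, 76, 82, 82, 82, 82, 82, 81, 81, 81, 82, 77, 54, 71, 51, 76, 81, 82, 81, 76, 80, 78, 81, 82]
t=4: [82, 82, 81, 81, 81, 81, 76, 81, 82, 82, 82, 82, 82, 82, 82, 82, 82, 81, 81, 81, 81, 81, 82, 82, 82, 82, 82, 82, 82, 82]
t=5: [82, 82, 82, 82, 82, 82, 82, 82, 82, 82, 82, 82, 82, 82, 82, 82, 82, 82, 82, 82, 82, 82, 82, 82, 82, 82, 82, 82, 82, 82]
t=6: [82, 82, 82, 82, 82, 82, 82, 82, 82, 82, 82, 82, 82, 82, 82, 82, 82, 82, 82, 82, 82, 82, 82, 82, 82, 82, 82, 82, 82, 82]
t=7: [82, 82, 82, 82, 82, 82, 82, 82, 82, 82, 82, 82, 82, 82, 82, 82, 82, 82, 82, 82, 82, 82, 82, 82, 82, 82, 82, 82, 82, 82]

Answer: [82, 82, 82, 82, 82, 82, 82, 82, 82, 82, 82, 82, 82, 82, 82, 82, 82, 82, 82, 82, 82, 82, 82, 82, 82, 82, 82, 82, 82, 82]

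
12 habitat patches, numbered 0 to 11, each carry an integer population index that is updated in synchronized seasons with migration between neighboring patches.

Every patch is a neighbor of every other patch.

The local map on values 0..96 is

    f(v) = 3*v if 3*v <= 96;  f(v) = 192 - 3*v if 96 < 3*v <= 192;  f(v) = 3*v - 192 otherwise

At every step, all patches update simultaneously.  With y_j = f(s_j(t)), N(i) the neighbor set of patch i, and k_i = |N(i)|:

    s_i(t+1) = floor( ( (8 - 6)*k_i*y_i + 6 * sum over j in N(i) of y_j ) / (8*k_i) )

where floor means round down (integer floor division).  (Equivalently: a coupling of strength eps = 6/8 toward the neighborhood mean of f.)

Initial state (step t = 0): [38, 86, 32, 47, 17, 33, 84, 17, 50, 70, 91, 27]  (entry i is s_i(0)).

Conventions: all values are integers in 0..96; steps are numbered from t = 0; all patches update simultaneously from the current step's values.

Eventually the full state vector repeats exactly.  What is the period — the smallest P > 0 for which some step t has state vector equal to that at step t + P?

Simulating step by step:
t=0: [38, 86, 32, 47, 17, 33, 84, 17, 50, 70, 91, 27]
t=1: [66, 64, 69, 61, 61, 69, 63, 61, 60, 55, 67, 67]
t=2: [9, 8, 11, 10, 10, 11, 8, 10, 10, 13, 10, 10]
t=3: [29, 28, 30, 30, 30, 30, 28, 30, 30, 31, 30, 30]
t=4: [88, 88, 89, 89, 89, 89, 88, 89, 89, 89, 89, 89]
t=5: [73, 73, 74, 74, 74, 74, 73, 74, 74, 74, 74, 74]
t=6: [28, 28, 29, 29, 29, 29, 28, 29, 29, 29, 29, 29]
t=7: [85, 85, 86, 86, 86, 86, 85, 86, 86, 86, 86, 86]
t=8: [64, 64, 65, 65, 65, 65, 64, 65, 65, 65, 65, 65]
t=9: [1, 1, 2, 2, 2, 2, 1, 2, 2, 2, 2, 2]
t=10: [4, 4, 5, 5, 5, 5, 4, 5, 5, 5, 5, 5]
t=11: [13, 13, 14, 14, 14, 14, 13, 14, 14, 14, 14, 14]
t=12: [40, 40, 41, 41, 41, 41, 40, 41, 41, 41, 41, 41]
t=13: [70, 70, 69, 69, 69, 69, 70, 69, 69, 69, 69, 69]
t=14: [16, 16, 15, 15, 15, 15, 16, 15, 15, 15, 15, 15]
t=15: [46, 46, 45, 45, 45, 45, 46, 45, 45, 45, 45, 45]
t=16: [55, 55, 56, 56, 56, 56, 55, 56, 56, 56, 56, 56]
t=17: [25, 25, 24, 24, 24, 24, 25, 24, 24, 24, 24, 24]
t=18: [73, 73, 72, 72, 72, 72, 73, 72, 72, 72, 72, 72]
t=19: [25, 25, 24, 24, 24, 24, 25, 24, 24, 24, 24, 24]

Answer: 2
Key observation: The state at step 17, [25, 25, 24, 24, 24, 24, 25, 24, 24, 24, 24, 24], reappears at step 19 — and no state repeats earlier — so the cycle the system enters has period 2.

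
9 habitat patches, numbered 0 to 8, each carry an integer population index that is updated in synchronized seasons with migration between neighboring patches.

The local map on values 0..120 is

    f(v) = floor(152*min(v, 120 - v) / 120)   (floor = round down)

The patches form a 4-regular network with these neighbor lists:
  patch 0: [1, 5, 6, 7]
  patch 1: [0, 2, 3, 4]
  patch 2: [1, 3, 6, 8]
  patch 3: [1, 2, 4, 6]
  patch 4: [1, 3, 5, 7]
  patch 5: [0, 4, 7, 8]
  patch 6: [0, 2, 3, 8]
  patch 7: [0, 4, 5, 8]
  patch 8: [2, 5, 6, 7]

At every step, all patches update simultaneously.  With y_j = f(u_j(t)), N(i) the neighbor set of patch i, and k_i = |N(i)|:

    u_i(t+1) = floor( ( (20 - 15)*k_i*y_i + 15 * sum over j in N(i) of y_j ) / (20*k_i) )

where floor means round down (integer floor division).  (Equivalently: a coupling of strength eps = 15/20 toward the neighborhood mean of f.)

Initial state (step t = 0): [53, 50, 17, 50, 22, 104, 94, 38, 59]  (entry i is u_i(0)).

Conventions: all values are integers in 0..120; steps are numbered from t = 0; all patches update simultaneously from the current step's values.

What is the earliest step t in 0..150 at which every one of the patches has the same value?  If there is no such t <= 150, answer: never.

Simulating step by step:
t=0: [53, 50, 17, 50, 22, 104, 94, 38, 59]  (not all equal)
t=1: [47, 49, 48, 42, 43, 45, 50, 47, 41]  (not all equal)
t=2: [59, 57, 57, 58, 56, 56, 57, 56, 57]  (not all equal)
t=3: [71, 72, 72, 71, 70, 71, 72, 71, 71]  (not all equal)
t=4: [61, 61, 60, 61, 61, 62, 61, 62, 61]  (not all equal)
t=5: [73, 74, 74, 74, 73, 73, 74, 73, 74]  (not all equal)
t=6: [58, 58, 58, 58, 58, 58, 58, 58, 58]  (all equal)

Answer: 6
Key observation: Synchronization is absorbing here: once all patches are equal they stay equal, and step 6 is the first all-equal step.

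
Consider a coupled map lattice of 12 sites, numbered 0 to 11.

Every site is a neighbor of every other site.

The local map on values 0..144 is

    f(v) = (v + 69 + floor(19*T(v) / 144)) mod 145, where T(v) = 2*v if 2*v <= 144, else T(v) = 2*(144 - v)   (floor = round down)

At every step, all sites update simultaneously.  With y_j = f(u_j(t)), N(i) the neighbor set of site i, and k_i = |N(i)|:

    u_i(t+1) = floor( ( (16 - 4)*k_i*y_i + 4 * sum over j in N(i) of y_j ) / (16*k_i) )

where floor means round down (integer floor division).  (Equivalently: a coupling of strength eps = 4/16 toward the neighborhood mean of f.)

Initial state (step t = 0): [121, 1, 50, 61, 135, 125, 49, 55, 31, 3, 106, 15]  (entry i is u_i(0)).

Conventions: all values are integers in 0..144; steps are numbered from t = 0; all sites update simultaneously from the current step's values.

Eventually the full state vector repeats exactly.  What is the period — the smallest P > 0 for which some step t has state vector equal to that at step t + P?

Answer: 13
Key observation: The state at step 18, [64, 120, 120, 64, 120, 64, 120, 120, 120, 120, 64, 120], reappears at step 31 — and no state repeats earlier — so the cycle the system enters has period 13.

Derivation:
t=0: [121, 1, 50, 61, 135, 125, 49, 55, 31, 3, 106, 15]
t=1: [58, 72, 117, 22, 65, 60, 116, 121, 100, 73, 50, 84]
t=2: [120, 28, 52, 86, 21, 121, 51, 54, 42, 28, 113, 33]
t=3: [61, 100, 122, 43, 94, 62, 121, 124, 113, 100, 57, 105]
t=4: [14, 39, 50, 103, 36, 15, 50, 52, 46, 39, 116, 42]
t=5: [91, 114, 124, 55, 111, 91, 124, 125, 120, 114, 62, 117]
t=6: [33, 46, 51, 113, 44, 33, 51, 52, 49, 46, 14, 48]
t=7: [111, 123, 128, 64, 121, 111, 128, 129, 126, 123, 94, 125]
t=8: [43, 50, 53, 15, 49, 43, 53, 53, 51, 50, 35, 51]
t=9: [123, 130, 132, 97, 128, 123, 132, 132, 131, 130, 116, 131]
t=10: [52, 56, 57, 38, 55, 52, 57, 57, 56, 56, 48, 56]
t=11: [134, 138, 139, 122, 137, 134, 139, 139, 138, 138, 130, 138]
t=12: [60, 62, 63, 53, 61, 60, 63, 63, 62, 62, 58, 62]
t=13: [117, 14, 15, 111, 13, 117, 15, 15, 14, 14, 116, 14]
t=14: [54, 82, 83, 51, 81, 54, 83, 83, 82, 82, 54, 82]
t=15: [116, 32, 33, 113, 31, 116, 33, 33, 32, 32, 116, 32]
t=16: [58, 103, 104, 56, 102, 58, 104, 104, 103, 103, 58, 103]
t=17: [122, 46, 47, 120, 46, 122, 47, 47, 46, 46, 122, 46]
t=18: [64, 120, 120, 64, 120, 64, 120, 120, 120, 120, 64, 120]
t=19: [12, 45, 45, 12, 45, 12, 45, 45, 45, 45, 12, 45]
t=20: [91, 121, 121, 91, 121, 91, 121, 121, 121, 121, 91, 121]
t=21: [32, 48, 48, 32, 48, 32, 48, 48, 48, 48, 32, 48]
t=22: [112, 127, 127, 112, 127, 112, 127, 127, 127, 127, 112, 127]
t=23: [46, 54, 54, 46, 54, 46, 54, 54, 54, 54, 46, 54]
t=24: [128, 136, 136, 128, 136, 128, 136, 136, 136, 136, 128, 136]
t=25: [57, 61, 61, 57, 61, 57, 61, 61, 61, 61, 57, 61]
t=26: [115, 13, 13, 115, 13, 115, 13, 13, 13, 13, 115, 13]
t=27: [53, 81, 81, 53, 81, 53, 81, 81, 81, 81, 53, 81]
t=28: [114, 31, 31, 114, 31, 114, 31, 31, 31, 31, 114, 31]
t=29: [56, 102, 102, 56, 102, 56, 102, 102, 102, 102, 56, 102]
t=30: [120, 46, 46, 120, 46, 120, 46, 46, 46, 46, 120, 46]
t=31: [64, 120, 120, 64, 120, 64, 120, 120, 120, 120, 64, 120]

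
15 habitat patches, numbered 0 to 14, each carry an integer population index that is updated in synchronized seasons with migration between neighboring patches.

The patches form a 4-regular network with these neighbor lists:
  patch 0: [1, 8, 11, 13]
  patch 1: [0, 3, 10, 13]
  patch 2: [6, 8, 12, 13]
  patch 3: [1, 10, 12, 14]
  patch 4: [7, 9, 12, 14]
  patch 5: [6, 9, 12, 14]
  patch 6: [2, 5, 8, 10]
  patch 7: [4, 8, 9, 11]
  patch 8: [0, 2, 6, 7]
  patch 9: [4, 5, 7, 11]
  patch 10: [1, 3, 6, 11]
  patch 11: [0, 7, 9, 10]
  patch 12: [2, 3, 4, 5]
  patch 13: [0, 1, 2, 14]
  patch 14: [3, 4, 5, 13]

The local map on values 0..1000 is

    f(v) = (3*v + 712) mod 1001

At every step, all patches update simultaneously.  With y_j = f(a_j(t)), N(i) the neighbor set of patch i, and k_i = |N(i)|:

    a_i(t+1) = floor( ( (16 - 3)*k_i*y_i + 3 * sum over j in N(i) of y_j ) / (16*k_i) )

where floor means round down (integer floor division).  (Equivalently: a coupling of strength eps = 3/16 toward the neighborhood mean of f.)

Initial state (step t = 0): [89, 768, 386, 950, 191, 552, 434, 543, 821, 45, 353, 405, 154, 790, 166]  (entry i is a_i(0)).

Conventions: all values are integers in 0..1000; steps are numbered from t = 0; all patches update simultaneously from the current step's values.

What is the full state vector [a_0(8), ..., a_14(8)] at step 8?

Answer: [759, 372, 507, 391, 317, 353, 315, 784, 128, 854, 853, 333, 658, 323, 774]

Derivation:
t=0: [89, 768, 386, 950, 191, 552, 434, 543, 821, 45, 353, 405, 154, 790, 166]
t=1: [851, 122, 726, 508, 304, 355, 111, 379, 242, 777, 696, 889, 237, 161, 230]
t=2: [263, 132, 772, 269, 586, 673, 171, 758, 450, 155, 682, 396, 461, 233, 411]
t=3: [475, 189, 57, 509, 483, 659, 255, 874, 129, 287, 696, 843, 157, 407, 866]
t=4: [182, 324, 796, 265, 194, 630, 502, 318, 165, 531, 705, 279, 240, 832, 343]
t=5: [285, 638, 128, 536, 338, 566, 256, 603, 225, 344, 761, 541, 420, 249, 676]
t=6: [544, 616, 184, 414, 728, 468, 477, 524, 391, 696, 889, 402, 861, 466, 689]
t=7: [393, 536, 280, 868, 827, 186, 191, 392, 766, 751, 425, 829, 341, 178, 728]
t=8: [759, 372, 507, 391, 317, 353, 315, 784, 128, 854, 853, 333, 658, 323, 774]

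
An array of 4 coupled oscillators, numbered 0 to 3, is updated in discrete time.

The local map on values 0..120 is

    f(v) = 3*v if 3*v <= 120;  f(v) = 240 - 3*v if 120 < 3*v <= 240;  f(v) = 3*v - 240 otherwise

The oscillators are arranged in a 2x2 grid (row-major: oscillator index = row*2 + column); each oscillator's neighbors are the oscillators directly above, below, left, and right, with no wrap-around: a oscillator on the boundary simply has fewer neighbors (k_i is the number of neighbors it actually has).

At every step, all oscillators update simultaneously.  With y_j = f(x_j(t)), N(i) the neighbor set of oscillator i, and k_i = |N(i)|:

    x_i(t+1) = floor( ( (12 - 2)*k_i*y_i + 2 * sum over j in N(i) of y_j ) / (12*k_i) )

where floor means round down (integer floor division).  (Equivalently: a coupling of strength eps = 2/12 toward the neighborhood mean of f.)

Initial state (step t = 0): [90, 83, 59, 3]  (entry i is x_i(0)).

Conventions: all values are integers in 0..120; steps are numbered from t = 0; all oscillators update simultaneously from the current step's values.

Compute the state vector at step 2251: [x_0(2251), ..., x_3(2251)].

Answer: [30, 30, 30, 30]
Key observation: The state at step 40, [90, 90, 90, 90], reappears at step 42: the system is in a cycle of period 2 from step 40 on.  Therefore the state at step 2251 equals the state at step 40 + ((2251 - 40) mod 2) = 41, which is [30, 30, 30, 30].

Derivation:
t=0: [90, 83, 59, 3]
t=1: [31, 10, 55, 13]
t=2: [86, 36, 73, 41]
t=3: [25, 101, 28, 108]
t=4: [74, 65, 83, 82]
t=5: [19, 39, 9, 9]
t=6: [59, 104, 29, 34]
t=7: [65, 73, 86, 98]
t=8: [40, 25, 23, 48]
t=9: [112, 80, 75, 92]
t=10: [81, 11, 23, 31]
t=11: [11, 35, 65, 86]
t=12: [40, 91, 41, 27]
t=13: [112, 44, 114, 80]
t=14: [97, 98, 93, 17]
t=15: [50, 53, 41, 50]
t=16: [91, 82, 112, 91]
t=17: [36, 10, 85, 36]
t=18: [93, 43, 30, 93]
t=19: [49, 99, 81, 49]
t=20: [82, 63, 18, 82]
t=21: [13, 43, 46, 13]
t=22: [50, 99, 91, 50]
t=23: [82, 62, 42, 82]
t=24: [19, 46, 96, 19]
t=25: [60, 94, 49, 60]
t=26: [61, 45, 87, 61]
t=27: [58, 97, 27, 58]
t=28: [66, 53, 78, 66]
t=29: [42, 74, 12, 42]
t=30: [99, 34, 49, 99]
t=31: [63, 94, 87, 63]
t=32: [47, 43, 26, 47]
t=33: [98, 109, 81, 98]
t=34: [52, 81, 11, 52]
t=35: [73, 16, 41, 73]
t=36: [31, 43, 101, 31]
t=37: [92, 108, 68, 92]
t=38: [40, 76, 36, 40]
t=39: [110, 30, 110, 110]
t=40: [90, 90, 90, 90]
t=41: [30, 30, 30, 30]
t=42: [90, 90, 90, 90]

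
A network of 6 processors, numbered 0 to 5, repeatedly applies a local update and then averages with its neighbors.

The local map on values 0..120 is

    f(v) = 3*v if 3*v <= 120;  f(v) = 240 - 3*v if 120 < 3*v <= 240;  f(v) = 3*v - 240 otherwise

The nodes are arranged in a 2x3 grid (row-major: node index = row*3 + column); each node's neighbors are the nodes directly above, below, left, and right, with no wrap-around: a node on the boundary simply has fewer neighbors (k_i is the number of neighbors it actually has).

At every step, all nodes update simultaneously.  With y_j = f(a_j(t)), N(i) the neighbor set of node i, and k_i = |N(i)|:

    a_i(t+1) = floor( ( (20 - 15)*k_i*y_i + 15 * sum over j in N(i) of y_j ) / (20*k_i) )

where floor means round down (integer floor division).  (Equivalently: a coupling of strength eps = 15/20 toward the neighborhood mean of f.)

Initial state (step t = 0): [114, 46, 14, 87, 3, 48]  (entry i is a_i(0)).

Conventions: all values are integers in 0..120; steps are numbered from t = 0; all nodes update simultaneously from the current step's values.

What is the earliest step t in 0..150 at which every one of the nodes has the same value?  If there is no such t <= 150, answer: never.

Answer: never
Key observation: The state at step 26 reappears at step 30 — the system is in a cycle of period 4 from step 26 on.  No step 0..30 is synchronized, and the cycle repeats forever, so no step up to 150 (or ever) has all nodes equal.

Derivation:
t=0: [114, 46, 14, 87, 3, 48]  (not all equal)
t=1: [71, 63, 84, 46, 57, 43]  (not all equal)
t=2: [64, 39, 63, 61, 83, 58]  (not all equal)
t=3: [77, 56, 81, 35, 62, 39]  (not all equal)
t=4: [68, 34, 71, 49, 87, 50]  (not all equal)
t=5: [82, 46, 78, 44, 76, 40]  (not all equal)
t=6: [80, 31, 84, 33, 85, 36]  (not all equal)
t=7: [72, 30, 78, 30, 78, 37]  (not all equal)
t=8: [73, 31, 76, 33, 74, 32]  (not all equal)
t=9: [77, 36, 73, 39, 76, 35]  (not all equal)
t=10: [86, 37, 85, 37, 85, 38]  (not all equal)
t=11: [87, 39, 88, 40, 87, 39]  (not all equal)
t=12: [94, 45, 93, 45, 93, 46]  (not all equal)
t=13: [89, 56, 87, 56, 87, 54]  (not all equal)
t=14: [60, 35, 61, 36, 60, 35]  (not all equal)
t=15: [94, 70, 93, 72, 94, 70]  (not all equal)
t=16: [30, 38, 32, 37, 31, 37]  (not all equal)
t=17: [106, 98, 108, 96, 107, 98]  (not all equal)
t=18: [57, 74, 61, 71, 59, 75]  (not all equal)
t=19: [34, 51, 26, 56, 30, 48]  (not all equal)
t=20: [85, 89, 88, 90, 86, 87]  (not all equal)
t=21: [25, 21, 24, 19, 24, 21]  (not all equal)
t=22: [63, 70, 65, 69, 63, 69]  (not all equal)
t=23: [36, 44, 34, 46, 36, 44]  (not all equal)
t=24: [105, 106, 106, 106, 106, 105]  (not all equal)
t=25: [77, 77, 76, 76, 77, 77]  (not all equal)
t=26: [10, 9, 9, 9, 9, 10]  (not all equal)
t=27: [27, 27, 28, 28, 27, 27]  (not all equal)
t=28: [82, 81, 81, 81, 81, 82]  (not all equal)
t=29: [3, 3, 4, 4, 3, 3]  (not all equal)
t=30: [10, 9, 9, 9, 9, 10]  (not all equal)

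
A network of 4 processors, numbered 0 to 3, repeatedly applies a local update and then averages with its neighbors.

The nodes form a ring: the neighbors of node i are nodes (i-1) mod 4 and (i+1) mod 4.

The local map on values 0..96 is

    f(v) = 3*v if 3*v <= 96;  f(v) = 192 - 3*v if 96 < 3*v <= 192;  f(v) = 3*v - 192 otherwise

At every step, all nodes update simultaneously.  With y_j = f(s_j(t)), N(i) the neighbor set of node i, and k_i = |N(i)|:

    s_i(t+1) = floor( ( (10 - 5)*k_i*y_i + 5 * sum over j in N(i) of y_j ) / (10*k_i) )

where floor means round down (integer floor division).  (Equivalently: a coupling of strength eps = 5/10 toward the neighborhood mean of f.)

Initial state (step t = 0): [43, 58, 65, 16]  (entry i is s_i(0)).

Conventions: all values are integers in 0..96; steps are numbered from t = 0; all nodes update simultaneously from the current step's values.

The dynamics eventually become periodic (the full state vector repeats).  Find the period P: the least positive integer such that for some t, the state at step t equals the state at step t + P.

Answer: 6
Key observation: The state at step 30, [12, 30, 30, 12], reappears at step 36 — and no state repeats earlier — so the cycle the system enters has period 6.

Derivation:
t=0: [43, 58, 65, 16]
t=1: [48, 25, 18, 40]
t=2: [60, 63, 63, 61]
t=3: [9, 5, 4, 8]
t=4: [23, 17, 15, 21]
t=5: [63, 54, 51, 60]
t=6: [12, 25, 30, 16]
t=7: [48, 69, 75, 55]
t=8: [34, 27, 27, 33]
t=9: [88, 83, 84, 89]
t=10: [69, 61, 63, 70]
t=11: [14, 9, 8, 13]
t=12: [37, 30, 28, 36]
t=13: [84, 86, 85, 83]
t=14: [60, 63, 62, 59]
t=15: [10, 6, 7, 12]
t=16: [28, 21, 24, 30]
t=17: [80, 70, 74, 84]
t=18: [43, 28, 34, 49]
t=19: [63, 80, 77, 60]
t=20: [16, 34, 34, 16]
t=21: [58, 79, 79, 58]
t=22: [24, 38, 38, 24]
t=23: [73, 76, 76, 73]
t=24: [29, 33, 33, 29]
t=25: [88, 91, 91, 88]
t=26: [74, 78, 78, 74]
t=27: [33, 39, 39, 33]
t=28: [88, 79, 79, 88]
t=29: [65, 51, 51, 65]
t=30: [12, 30, 30, 12]
t=31: [49, 76, 76, 49]
t=32: [42, 38, 38, 42]
t=33: [69, 75, 75, 69]
t=34: [19, 28, 28, 19]
t=35: [63, 77, 77, 63]
t=36: [12, 30, 30, 12]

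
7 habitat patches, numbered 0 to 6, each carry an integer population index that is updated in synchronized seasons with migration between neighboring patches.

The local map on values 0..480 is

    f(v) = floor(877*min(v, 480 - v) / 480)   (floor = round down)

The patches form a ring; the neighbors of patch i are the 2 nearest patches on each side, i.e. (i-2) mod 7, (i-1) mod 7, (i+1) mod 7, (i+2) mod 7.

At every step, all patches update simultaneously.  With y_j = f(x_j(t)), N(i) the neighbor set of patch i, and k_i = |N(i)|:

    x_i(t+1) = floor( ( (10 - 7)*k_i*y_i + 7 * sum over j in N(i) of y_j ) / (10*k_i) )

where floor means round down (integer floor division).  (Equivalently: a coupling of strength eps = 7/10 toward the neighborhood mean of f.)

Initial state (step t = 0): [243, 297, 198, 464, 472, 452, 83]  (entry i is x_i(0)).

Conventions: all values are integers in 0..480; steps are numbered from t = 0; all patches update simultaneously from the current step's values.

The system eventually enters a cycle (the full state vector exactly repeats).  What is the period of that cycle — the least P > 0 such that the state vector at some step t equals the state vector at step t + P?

Answer: 12
Key observation: The state at step 27, [323, 323, 323, 323, 323, 323, 323], reappears at step 39 — and no state repeats earlier — so the cycle the system enters has period 12.

Derivation:
t=0: [243, 297, 198, 464, 472, 452, 83]
t=1: [286, 270, 250, 141, 107, 125, 190]
t=2: [347, 356, 334, 291, 277, 270, 307]
t=3: [281, 272, 287, 321, 340, 337, 308]
t=4: [337, 344, 331, 305, 289, 292, 314]
t=5: [282, 276, 287, 307, 320, 318, 300]
t=6: [344, 349, 340, 324, 313, 315, 329]
t=7: [261, 257, 264, 278, 286, 285, 273]
t=8: [388, 391, 385, 375, 368, 369, 378]
t=9: [176, 174, 178, 186, 192, 191, 184]
t=10: [328, 326, 329, 336, 340, 339, 334]
t=11: [271, 273, 270, 265, 262, 262, 267]
t=12: [385, 383, 385, 390, 392, 392, 388]
t=13: [170, 171, 169, 166, 164, 164, 167]
t=14: [307, 308, 306, 304, 302, 302, 305]
t=15: [317, 316, 318, 320, 321, 321, 319]
t=16: [295, 295, 294, 293, 291, 292, 294]
t=17: [339, 338, 340, 341, 341, 341, 340]
t=18: [255, 256, 255, 254, 253, 254, 255]
t=19: [410, 410, 411, 411, 412, 412, 411]
t=20: [126, 126, 126, 125, 125, 125, 125]
t=21: [229, 229, 229, 228, 228, 228, 228]
t=22: [417, 417, 417, 416, 416, 416, 416]
t=23: [115, 115, 115, 115, 115, 115, 115]
t=24: [210, 210, 210, 210, 210, 210, 210]
t=25: [383, 383, 383, 383, 383, 383, 383]
t=26: [177, 177, 177, 177, 177, 177, 177]
t=27: [323, 323, 323, 323, 323, 323, 323]
t=28: [286, 286, 286, 286, 286, 286, 286]
t=29: [354, 354, 354, 354, 354, 354, 354]
t=30: [230, 230, 230, 230, 230, 230, 230]
t=31: [420, 420, 420, 420, 420, 420, 420]
t=32: [109, 109, 109, 109, 109, 109, 109]
t=33: [199, 199, 199, 199, 199, 199, 199]
t=34: [363, 363, 363, 363, 363, 363, 363]
t=35: [213, 213, 213, 213, 213, 213, 213]
t=36: [389, 389, 389, 389, 389, 389, 389]
t=37: [166, 166, 166, 166, 166, 166, 166]
t=38: [303, 303, 303, 303, 303, 303, 303]
t=39: [323, 323, 323, 323, 323, 323, 323]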